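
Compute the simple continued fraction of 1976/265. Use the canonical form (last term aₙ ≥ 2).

1976 = 7×265 + 121
265 = 2×121 + 23
121 = 5×23 + 6
23 = 3×6 + 5
6 = 1×5 + 1
5 = 5×1 + 0  (stop)
So 1976/265 = [7; 2, 5, 3, 1, 5].

[7; 2, 5, 3, 1, 5]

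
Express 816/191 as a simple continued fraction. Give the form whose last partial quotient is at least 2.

[4; 3, 1, 2, 17]

816 = 4·191 + 52
191 = 3·52 + 35
52 = 1·35 + 17
35 = 2·17 + 1
17 = 17·1 + 0  (stop)
So 816/191 = [4; 3, 1, 2, 17].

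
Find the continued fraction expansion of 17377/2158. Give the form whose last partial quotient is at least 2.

[8; 19, 10, 3, 1, 2]

17377 = 8*2158 + 113
2158 = 19*113 + 11
113 = 10*11 + 3
11 = 3*3 + 2
3 = 1*2 + 1
2 = 2*1 + 0  (stop)
So 17377/2158 = [8; 19, 10, 3, 1, 2].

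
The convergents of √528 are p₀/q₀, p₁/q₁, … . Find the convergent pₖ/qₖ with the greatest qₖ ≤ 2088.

47542/2069

√528 = [22; 1, 44, …] (period length 2).
Convergents:
  p_0/q_0 = 22/1
  p_1/q_1 = 23/1
  p_2/q_2 = 1034/45
  p_3/q_3 = 1057/46
  p_4/q_4 = 47542/2069
  p_5/q_5 = 48599/2115
q_4 = 2069 ≤ 2088 < 2115 = q_5, so the answer is 47542/2069.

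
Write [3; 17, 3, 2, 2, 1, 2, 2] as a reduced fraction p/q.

8143/2663

Using pₖ = aₖpₖ₋₁ + pₖ₋₂ and qₖ = aₖqₖ₋₁ + qₖ₋₂:
  k=0: a=3, p=3, q=1
  k=1: a=17, p=52, q=17
  k=2: a=3, p=159, q=52
  k=3: a=2, p=370, q=121
  k=4: a=2, p=899, q=294
  k=5: a=1, p=1269, q=415
  k=6: a=2, p=3437, q=1124
  k=7: a=2, p=8143, q=2663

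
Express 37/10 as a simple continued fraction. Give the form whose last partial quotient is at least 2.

37 = 3*10 + 7
10 = 1*7 + 3
7 = 2*3 + 1
3 = 3*1 + 0  (stop)
So 37/10 = [3; 1, 2, 3].

[3; 1, 2, 3]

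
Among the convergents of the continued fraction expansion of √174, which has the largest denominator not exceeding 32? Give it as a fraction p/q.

277/21

√174 = [13; 5, 4, 5, 26, …] (period length 4).
Convergents:
  p_0/q_0 = 13/1
  p_1/q_1 = 66/5
  p_2/q_2 = 277/21
  p_3/q_3 = 1451/110
q_2 = 21 ≤ 32 < 110 = q_3, so the answer is 277/21.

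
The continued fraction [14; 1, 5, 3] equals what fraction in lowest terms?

Using pₖ = aₖpₖ₋₁ + pₖ₋₂ and qₖ = aₖqₖ₋₁ + qₖ₋₂:
  k=0: a=14, p=14, q=1
  k=1: a=1, p=15, q=1
  k=2: a=5, p=89, q=6
  k=3: a=3, p=282, q=19

282/19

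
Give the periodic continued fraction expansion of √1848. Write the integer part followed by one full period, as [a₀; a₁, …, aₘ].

a₀ = ⌊√1848⌋ = 42.

[42; 1, 84]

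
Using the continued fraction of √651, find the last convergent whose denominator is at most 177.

√651 = [25; 1, 1, 16, 1, 1, 50, …] (period length 6).
Convergents:
  p_0/q_0 = 25/1
  p_1/q_1 = 26/1
  p_2/q_2 = 51/2
  p_3/q_3 = 842/33
  p_4/q_4 = 893/35
  p_5/q_5 = 1735/68
  p_6/q_6 = 87643/3435
q_5 = 68 ≤ 177 < 3435 = q_6, so the answer is 1735/68.

1735/68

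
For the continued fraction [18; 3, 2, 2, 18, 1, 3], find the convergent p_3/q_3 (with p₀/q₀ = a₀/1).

Using pₖ = aₖpₖ₋₁ + pₖ₋₂, qₖ = aₖqₖ₋₁ + qₖ₋₂ (with p₋₁=1, p₋₂=0, q₋₁=0, q₋₂=1):
  k=0: a=18, p=18, q=1
  k=1: a=3, p=55, q=3
  k=2: a=2, p=128, q=7
  k=3: a=2, p=311, q=17

311/17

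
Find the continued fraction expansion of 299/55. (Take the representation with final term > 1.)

299 = 5*55 + 24
55 = 2*24 + 7
24 = 3*7 + 3
7 = 2*3 + 1
3 = 3*1 + 0  (stop)
So 299/55 = [5; 2, 3, 2, 3].

[5; 2, 3, 2, 3]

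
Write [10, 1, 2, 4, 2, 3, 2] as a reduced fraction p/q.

Using pₖ = aₖpₖ₋₁ + pₖ₋₂ and qₖ = aₖqₖ₋₁ + qₖ₋₂:
  k=0: a=10, p=10, q=1
  k=1: a=1, p=11, q=1
  k=2: a=2, p=32, q=3
  k=3: a=4, p=139, q=13
  k=4: a=2, p=310, q=29
  k=5: a=3, p=1069, q=100
  k=6: a=2, p=2448, q=229

2448/229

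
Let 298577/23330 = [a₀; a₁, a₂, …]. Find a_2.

3

298577 = 12·23330 + 18617   →  a_0 = 12
23330 = 1·18617 + 4713   →  a_1 = 1
18617 = 3·4713 + 4478   →  a_2 = 3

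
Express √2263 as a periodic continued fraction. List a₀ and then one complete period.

[47; 1, 1, 3, 47, 3, 1, 1, 94]

a₀ = ⌊√2263⌋ = 47.
With m₀=0, d₀=1 and mₖ₊₁ = dₖaₖ − mₖ, dₖ₊₁ = (n − mₖ₊₁²)/dₖ, aₖ₊₁ = ⌊(a₀+mₖ₊₁)/dₖ₊₁⌋:
  k=1: m=47, d=54, a=1
  k=2: m=7, d=41, a=1
  k=3: m=34, d=27, a=3
  k=4: m=47, d=2, a=47
  k=5: m=47, d=27, a=3
  k=6: m=34, d=41, a=1
  k=7: m=7, d=54, a=1
  k=8: m=47, d=1, a=94
d=1 and a=2a₀=94 at k=8, so the next step gives (m, d) = (47, 54) again — its k=1 value — and the period has length 8.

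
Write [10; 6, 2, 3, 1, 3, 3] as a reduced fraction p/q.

7261/715

Fold from the inside: start with 3/1.
  3 + 1/3 = 10/3
  1 + 3/10 = 13/10
  3 + 10/13 = 49/13
  2 + 13/49 = 111/49
  6 + 49/111 = 715/111
  10 + 111/715 = 7261/715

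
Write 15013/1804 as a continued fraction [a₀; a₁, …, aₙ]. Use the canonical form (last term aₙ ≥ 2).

15013 = 8*1804 + 581
1804 = 3*581 + 61
581 = 9*61 + 32
61 = 1*32 + 29
32 = 1*29 + 3
29 = 9*3 + 2
3 = 1*2 + 1
2 = 2*1 + 0  (stop)
So 15013/1804 = [8; 3, 9, 1, 1, 9, 1, 2].

[8; 3, 9, 1, 1, 9, 1, 2]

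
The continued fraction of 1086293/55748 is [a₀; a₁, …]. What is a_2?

17

1086293 = 19·55748 + 27081   →  a_0 = 19
55748 = 2·27081 + 1586   →  a_1 = 2
27081 = 17·1586 + 119   →  a_2 = 17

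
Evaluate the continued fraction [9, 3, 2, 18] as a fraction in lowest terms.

1198/129

Using pₖ = aₖpₖ₋₁ + pₖ₋₂ and qₖ = aₖqₖ₋₁ + qₖ₋₂:
  k=0: a=9, p=9, q=1
  k=1: a=3, p=28, q=3
  k=2: a=2, p=65, q=7
  k=3: a=18, p=1198, q=129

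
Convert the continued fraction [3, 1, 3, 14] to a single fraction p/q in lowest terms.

214/57

Using pₖ = aₖpₖ₋₁ + pₖ₋₂ and qₖ = aₖqₖ₋₁ + qₖ₋₂:
  k=0: a=3, p=3, q=1
  k=1: a=1, p=4, q=1
  k=2: a=3, p=15, q=4
  k=3: a=14, p=214, q=57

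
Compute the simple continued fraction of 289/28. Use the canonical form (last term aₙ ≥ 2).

[10; 3, 9]

289 = 10×28 + 9
28 = 3×9 + 1
9 = 9×1 + 0  (stop)
So 289/28 = [10; 3, 9].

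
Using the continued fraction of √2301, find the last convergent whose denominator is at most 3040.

√2301 = [47; 1, 30, 1, 94, …] (period length 4).
Convergents:
  p_0/q_0 = 47/1
  p_1/q_1 = 48/1
  p_2/q_2 = 1487/31
  p_3/q_3 = 1535/32
  p_4/q_4 = 145777/3039
  p_5/q_5 = 147312/3071
q_4 = 3039 ≤ 3040 < 3071 = q_5, so the answer is 145777/3039.

145777/3039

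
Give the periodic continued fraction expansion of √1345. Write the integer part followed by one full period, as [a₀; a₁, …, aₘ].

a₀ = ⌊√1345⌋ = 36.

[36; 1, 2, 14, 2, 1, 72]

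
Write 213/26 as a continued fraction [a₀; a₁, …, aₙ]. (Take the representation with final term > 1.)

[8; 5, 5]

213 = 8·26 + 5
26 = 5·5 + 1
5 = 5·1 + 0  (stop)
So 213/26 = [8; 5, 5].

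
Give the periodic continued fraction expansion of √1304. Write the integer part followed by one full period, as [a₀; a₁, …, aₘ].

[36; 9, 72]

a₀ = ⌊√1304⌋ = 36.
With m₀=0, d₀=1 and mₖ₊₁ = dₖaₖ − mₖ, dₖ₊₁ = (n − mₖ₊₁²)/dₖ, aₖ₊₁ = ⌊(a₀+mₖ₊₁)/dₖ₊₁⌋:
  k=1: m=36, d=8, a=9
  k=2: m=36, d=1, a=72
d=1 and a=2a₀=72 at k=2, so the next step gives (m, d) = (36, 8) again — its k=1 value — and the period has length 2.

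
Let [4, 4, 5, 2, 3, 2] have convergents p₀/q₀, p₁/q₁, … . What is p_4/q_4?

674/159

Using pₖ = aₖpₖ₋₁ + pₖ₋₂, qₖ = aₖqₖ₋₁ + qₖ₋₂ (with p₋₁=1, p₋₂=0, q₋₁=0, q₋₂=1):
  k=0: a=4, p=4, q=1
  k=1: a=4, p=17, q=4
  k=2: a=5, p=89, q=21
  k=3: a=2, p=195, q=46
  k=4: a=3, p=674, q=159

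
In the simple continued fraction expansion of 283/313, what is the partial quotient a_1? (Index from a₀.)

283 = 0·313 + 283   →  a_0 = 0
313 = 1·283 + 30   →  a_1 = 1

1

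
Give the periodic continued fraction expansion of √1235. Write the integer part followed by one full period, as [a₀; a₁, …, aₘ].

[35; 7, 70]

a₀ = ⌊√1235⌋ = 35.
With m₀=0, d₀=1 and mₖ₊₁ = dₖaₖ − mₖ, dₖ₊₁ = (n − mₖ₊₁²)/dₖ, aₖ₊₁ = ⌊(a₀+mₖ₊₁)/dₖ₊₁⌋:
  k=1: m=35, d=10, a=7
  k=2: m=35, d=1, a=70
d=1 and a=2a₀=70 at k=2, so the next step gives (m, d) = (35, 10) again — its k=1 value — and the period has length 2.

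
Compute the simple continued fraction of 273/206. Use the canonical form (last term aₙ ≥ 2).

273 = 1*206 + 67
206 = 3*67 + 5
67 = 13*5 + 2
5 = 2*2 + 1
2 = 2*1 + 0  (stop)
So 273/206 = [1; 3, 13, 2, 2].

[1; 3, 13, 2, 2]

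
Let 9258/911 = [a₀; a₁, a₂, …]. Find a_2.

6

9258 = 10·911 + 148   →  a_0 = 10
911 = 6·148 + 23   →  a_1 = 6
148 = 6·23 + 10   →  a_2 = 6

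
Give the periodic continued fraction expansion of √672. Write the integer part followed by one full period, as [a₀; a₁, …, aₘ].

[25; 1, 11, 1, 50]

a₀ = ⌊√672⌋ = 25.
With m₀=0, d₀=1 and mₖ₊₁ = dₖaₖ − mₖ, dₖ₊₁ = (n − mₖ₊₁²)/dₖ, aₖ₊₁ = ⌊(a₀+mₖ₊₁)/dₖ₊₁⌋:
  k=1: m=25, d=47, a=1
  k=2: m=22, d=4, a=11
  k=3: m=22, d=47, a=1
  k=4: m=25, d=1, a=50
d=1 and a=2a₀=50 at k=4, so the next step gives (m, d) = (25, 47) again — its k=1 value — and the period has length 4.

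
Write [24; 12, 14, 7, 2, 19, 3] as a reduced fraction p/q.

Using pₖ = aₖpₖ₋₁ + pₖ₋₂ and qₖ = aₖqₖ₋₁ + qₖ₋₂:
  k=0: a=24, p=24, q=1
  k=1: a=12, p=289, q=12
  k=2: a=14, p=4070, q=169
  k=3: a=7, p=28779, q=1195
  k=4: a=2, p=61628, q=2559
  k=5: a=19, p=1199711, q=49816
  k=6: a=3, p=3660761, q=152007

3660761/152007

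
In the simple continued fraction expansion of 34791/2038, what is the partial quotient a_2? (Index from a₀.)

18

34791 = 17·2038 + 145   →  a_0 = 17
2038 = 14·145 + 8   →  a_1 = 14
145 = 18·8 + 1   →  a_2 = 18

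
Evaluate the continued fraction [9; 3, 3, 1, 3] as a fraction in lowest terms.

456/49

Using pₖ = aₖpₖ₋₁ + pₖ₋₂ and qₖ = aₖqₖ₋₁ + qₖ₋₂:
  k=0: a=9, p=9, q=1
  k=1: a=3, p=28, q=3
  k=2: a=3, p=93, q=10
  k=3: a=1, p=121, q=13
  k=4: a=3, p=456, q=49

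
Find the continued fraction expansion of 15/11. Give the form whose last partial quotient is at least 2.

[1; 2, 1, 3]

15 = 1·11 + 4
11 = 2·4 + 3
4 = 1·3 + 1
3 = 3·1 + 0  (stop)
So 15/11 = [1; 2, 1, 3].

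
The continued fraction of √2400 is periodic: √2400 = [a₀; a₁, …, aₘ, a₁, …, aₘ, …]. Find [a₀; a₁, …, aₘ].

a₀ = ⌊√2400⌋ = 48.
With m₀=0, d₀=1 and mₖ₊₁ = dₖaₖ − mₖ, dₖ₊₁ = (n − mₖ₊₁²)/dₖ, aₖ₊₁ = ⌊(a₀+mₖ₊₁)/dₖ₊₁⌋:
  k=1: m=48, d=96, a=1
  k=2: m=48, d=1, a=96
d=1 and a=2a₀=96 at k=2, so the next step gives (m, d) = (48, 96) again — its k=1 value — and the period has length 2.

[48; 1, 96]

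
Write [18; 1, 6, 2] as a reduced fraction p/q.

Using pₖ = aₖpₖ₋₁ + pₖ₋₂ and qₖ = aₖqₖ₋₁ + qₖ₋₂:
  k=0: a=18, p=18, q=1
  k=1: a=1, p=19, q=1
  k=2: a=6, p=132, q=7
  k=3: a=2, p=283, q=15

283/15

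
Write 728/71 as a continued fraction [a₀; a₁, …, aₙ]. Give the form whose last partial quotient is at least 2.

728 = 10×71 + 18
71 = 3×18 + 17
18 = 1×17 + 1
17 = 17×1 + 0  (stop)
So 728/71 = [10; 3, 1, 17].

[10; 3, 1, 17]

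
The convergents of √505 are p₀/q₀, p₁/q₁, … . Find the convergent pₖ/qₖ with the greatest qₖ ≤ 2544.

35978/1601

√505 = [22; 2, 8, 2, 44, …] (period length 4).
Convergents:
  p_0/q_0 = 22/1
  p_1/q_1 = 45/2
  p_2/q_2 = 382/17
  p_3/q_3 = 809/36
  p_4/q_4 = 35978/1601
  p_5/q_5 = 72765/3238
q_4 = 1601 ≤ 2544 < 3238 = q_5, so the answer is 35978/1601.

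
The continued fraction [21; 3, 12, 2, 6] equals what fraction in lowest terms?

Using pₖ = aₖpₖ₋₁ + pₖ₋₂ and qₖ = aₖqₖ₋₁ + qₖ₋₂:
  k=0: a=21, p=21, q=1
  k=1: a=3, p=64, q=3
  k=2: a=12, p=789, q=37
  k=3: a=2, p=1642, q=77
  k=4: a=6, p=10641, q=499

10641/499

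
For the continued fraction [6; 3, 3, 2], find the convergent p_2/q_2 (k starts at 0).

63/10

Using pₖ = aₖpₖ₋₁ + pₖ₋₂, qₖ = aₖqₖ₋₁ + qₖ₋₂ (with p₋₁=1, p₋₂=0, q₋₁=0, q₋₂=1):
  k=0: a=6, p=6, q=1
  k=1: a=3, p=19, q=3
  k=2: a=3, p=63, q=10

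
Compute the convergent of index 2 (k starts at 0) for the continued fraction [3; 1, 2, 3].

11/3

Using pₖ = aₖpₖ₋₁ + pₖ₋₂, qₖ = aₖqₖ₋₁ + qₖ₋₂ (with p₋₁=1, p₋₂=0, q₋₁=0, q₋₂=1):
  k=0: a=3, p=3, q=1
  k=1: a=1, p=4, q=1
  k=2: a=2, p=11, q=3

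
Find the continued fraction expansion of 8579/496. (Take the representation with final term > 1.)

8579 = 17*496 + 147
496 = 3*147 + 55
147 = 2*55 + 37
55 = 1*37 + 18
37 = 2*18 + 1
18 = 18*1 + 0  (stop)
So 8579/496 = [17; 3, 2, 1, 2, 18].

[17; 3, 2, 1, 2, 18]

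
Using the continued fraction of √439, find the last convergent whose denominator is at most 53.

440/21

√439 = [20; 1, 19, 1, 40, …] (period length 4).
Convergents:
  p_0/q_0 = 20/1
  p_1/q_1 = 21/1
  p_2/q_2 = 419/20
  p_3/q_3 = 440/21
  p_4/q_4 = 18019/860
q_3 = 21 ≤ 53 < 860 = q_4, so the answer is 440/21.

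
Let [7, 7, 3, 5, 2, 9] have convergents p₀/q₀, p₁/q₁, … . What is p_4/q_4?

1827/256

Using pₖ = aₖpₖ₋₁ + pₖ₋₂, qₖ = aₖqₖ₋₁ + qₖ₋₂ (with p₋₁=1, p₋₂=0, q₋₁=0, q₋₂=1):
  k=0: a=7, p=7, q=1
  k=1: a=7, p=50, q=7
  k=2: a=3, p=157, q=22
  k=3: a=5, p=835, q=117
  k=4: a=2, p=1827, q=256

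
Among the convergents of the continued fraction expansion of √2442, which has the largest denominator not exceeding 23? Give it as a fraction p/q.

593/12

√2442 = [49; 2, 2, 2, 98, …] (period length 4).
Convergents:
  p_0/q_0 = 49/1
  p_1/q_1 = 99/2
  p_2/q_2 = 247/5
  p_3/q_3 = 593/12
  p_4/q_4 = 58361/1181
q_3 = 12 ≤ 23 < 1181 = q_4, so the answer is 593/12.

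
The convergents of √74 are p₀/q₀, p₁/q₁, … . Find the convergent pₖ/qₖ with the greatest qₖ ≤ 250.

1471/171

√74 = [8; 1, 1, 1, 1, 16, …] (period length 5).
Convergents:
  p_0/q_0 = 8/1
  p_1/q_1 = 9/1
  p_2/q_2 = 17/2
  p_3/q_3 = 26/3
  p_4/q_4 = 43/5
  p_5/q_5 = 714/83
  p_6/q_6 = 757/88
  p_7/q_7 = 1471/171
  p_8/q_8 = 2228/259
q_7 = 171 ≤ 250 < 259 = q_8, so the answer is 1471/171.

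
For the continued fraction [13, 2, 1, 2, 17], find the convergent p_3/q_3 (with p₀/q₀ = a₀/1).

Using pₖ = aₖpₖ₋₁ + pₖ₋₂, qₖ = aₖqₖ₋₁ + qₖ₋₂ (with p₋₁=1, p₋₂=0, q₋₁=0, q₋₂=1):
  k=0: a=13, p=13, q=1
  k=1: a=2, p=27, q=2
  k=2: a=1, p=40, q=3
  k=3: a=2, p=107, q=8

107/8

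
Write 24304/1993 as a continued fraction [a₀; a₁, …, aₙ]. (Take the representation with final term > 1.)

[12; 5, 7, 3, 8, 2]

24304 = 12×1993 + 388
1993 = 5×388 + 53
388 = 7×53 + 17
53 = 3×17 + 2
17 = 8×2 + 1
2 = 2×1 + 0  (stop)
So 24304/1993 = [12; 5, 7, 3, 8, 2].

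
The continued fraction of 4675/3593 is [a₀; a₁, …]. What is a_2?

3

4675 = 1·3593 + 1082   →  a_0 = 1
3593 = 3·1082 + 347   →  a_1 = 3
1082 = 3·347 + 41   →  a_2 = 3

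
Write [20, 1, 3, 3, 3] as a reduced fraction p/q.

Using pₖ = aₖpₖ₋₁ + pₖ₋₂ and qₖ = aₖqₖ₋₁ + qₖ₋₂:
  k=0: a=20, p=20, q=1
  k=1: a=1, p=21, q=1
  k=2: a=3, p=83, q=4
  k=3: a=3, p=270, q=13
  k=4: a=3, p=893, q=43

893/43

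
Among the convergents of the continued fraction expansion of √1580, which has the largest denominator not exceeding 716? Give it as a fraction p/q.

12680/319

√1580 = [39; 1, 2, 1, 78, …] (period length 4).
Convergents:
  p_0/q_0 = 39/1
  p_1/q_1 = 40/1
  p_2/q_2 = 119/3
  p_3/q_3 = 159/4
  p_4/q_4 = 12521/315
  p_5/q_5 = 12680/319
  p_6/q_6 = 37881/953
q_5 = 319 ≤ 716 < 953 = q_6, so the answer is 12680/319.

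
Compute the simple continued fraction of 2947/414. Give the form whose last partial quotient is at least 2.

[7; 8, 2, 4, 2, 2]

2947 = 7×414 + 49
414 = 8×49 + 22
49 = 2×22 + 5
22 = 4×5 + 2
5 = 2×2 + 1
2 = 2×1 + 0  (stop)
So 2947/414 = [7; 8, 2, 4, 2, 2].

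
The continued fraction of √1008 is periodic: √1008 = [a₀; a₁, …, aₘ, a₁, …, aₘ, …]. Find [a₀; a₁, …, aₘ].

[31; 1, 2, 1, 62]

a₀ = ⌊√1008⌋ = 31.
With m₀=0, d₀=1 and mₖ₊₁ = dₖaₖ − mₖ, dₖ₊₁ = (n − mₖ₊₁²)/dₖ, aₖ₊₁ = ⌊(a₀+mₖ₊₁)/dₖ₊₁⌋:
  k=1: m=31, d=47, a=1
  k=2: m=16, d=16, a=2
  k=3: m=16, d=47, a=1
  k=4: m=31, d=1, a=62
d=1 and a=2a₀=62 at k=4, so the next step gives (m, d) = (31, 47) again — its k=1 value — and the period has length 4.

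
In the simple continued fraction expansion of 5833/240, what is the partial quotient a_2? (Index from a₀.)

3

5833 = 24·240 + 73   →  a_0 = 24
240 = 3·73 + 21   →  a_1 = 3
73 = 3·21 + 10   →  a_2 = 3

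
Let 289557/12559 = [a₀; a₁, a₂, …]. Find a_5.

289557 = 23·12559 + 700   →  a_0 = 23
12559 = 17·700 + 659   →  a_1 = 17
700 = 1·659 + 41   →  a_2 = 1
659 = 16·41 + 3   →  a_3 = 16
41 = 13·3 + 2   →  a_4 = 13
3 = 1·2 + 1   →  a_5 = 1

1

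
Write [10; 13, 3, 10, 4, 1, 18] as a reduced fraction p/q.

398791/39582

Using pₖ = aₖpₖ₋₁ + pₖ₋₂ and qₖ = aₖqₖ₋₁ + qₖ₋₂:
  k=0: a=10, p=10, q=1
  k=1: a=13, p=131, q=13
  k=2: a=3, p=403, q=40
  k=3: a=10, p=4161, q=413
  k=4: a=4, p=17047, q=1692
  k=5: a=1, p=21208, q=2105
  k=6: a=18, p=398791, q=39582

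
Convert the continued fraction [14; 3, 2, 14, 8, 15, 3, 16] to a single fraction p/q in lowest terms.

Fold from the inside: start with 16/1.
  3 + 1/16 = 49/16
  15 + 16/49 = 751/49
  8 + 49/751 = 6057/751
  14 + 751/6057 = 85549/6057
  2 + 6057/85549 = 177155/85549
  3 + 85549/177155 = 617014/177155
  14 + 177155/617014 = 8815351/617014

8815351/617014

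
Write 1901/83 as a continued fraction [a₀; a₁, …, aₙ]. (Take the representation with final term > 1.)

1901 = 22*83 + 75
83 = 1*75 + 8
75 = 9*8 + 3
8 = 2*3 + 2
3 = 1*2 + 1
2 = 2*1 + 0  (stop)
So 1901/83 = [22; 1, 9, 2, 1, 2].

[22; 1, 9, 2, 1, 2]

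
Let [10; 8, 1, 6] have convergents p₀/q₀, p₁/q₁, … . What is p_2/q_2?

Using pₖ = aₖpₖ₋₁ + pₖ₋₂, qₖ = aₖqₖ₋₁ + qₖ₋₂ (with p₋₁=1, p₋₂=0, q₋₁=0, q₋₂=1):
  k=0: a=10, p=10, q=1
  k=1: a=8, p=81, q=8
  k=2: a=1, p=91, q=9

91/9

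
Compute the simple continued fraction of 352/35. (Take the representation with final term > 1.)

352 = 10×35 + 2
35 = 17×2 + 1
2 = 2×1 + 0  (stop)
So 352/35 = [10; 17, 2].

[10; 17, 2]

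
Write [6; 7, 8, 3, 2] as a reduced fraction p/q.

2536/413

Fold from the inside: start with 2/1.
  3 + 1/2 = 7/2
  8 + 2/7 = 58/7
  7 + 7/58 = 413/58
  6 + 58/413 = 2536/413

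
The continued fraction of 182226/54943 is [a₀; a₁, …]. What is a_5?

182226 = 3·54943 + 17397   →  a_0 = 3
54943 = 3·17397 + 2752   →  a_1 = 3
17397 = 6·2752 + 885   →  a_2 = 6
2752 = 3·885 + 97   →  a_3 = 3
885 = 9·97 + 12   →  a_4 = 9
97 = 8·12 + 1   →  a_5 = 8

8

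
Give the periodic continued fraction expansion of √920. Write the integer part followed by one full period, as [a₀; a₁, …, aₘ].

a₀ = ⌊√920⌋ = 30.
With m₀=0, d₀=1 and mₖ₊₁ = dₖaₖ − mₖ, dₖ₊₁ = (n − mₖ₊₁²)/dₖ, aₖ₊₁ = ⌊(a₀+mₖ₊₁)/dₖ₊₁⌋:
  k=1: m=30, d=20, a=3
  k=2: m=30, d=1, a=60
d=1 and a=2a₀=60 at k=2, so the next step gives (m, d) = (30, 20) again — its k=1 value — and the period has length 2.

[30; 3, 60]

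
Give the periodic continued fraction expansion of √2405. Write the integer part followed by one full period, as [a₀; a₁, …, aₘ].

a₀ = ⌊√2405⌋ = 49.
With m₀=0, d₀=1 and mₖ₊₁ = dₖaₖ − mₖ, dₖ₊₁ = (n − mₖ₊₁²)/dₖ, aₖ₊₁ = ⌊(a₀+mₖ₊₁)/dₖ₊₁⌋:
  k=1: m=49, d=4, a=24
  k=2: m=47, d=49, a=1
  k=3: m=2, d=49, a=1
  k=4: m=47, d=4, a=24
  k=5: m=49, d=1, a=98
d=1 and a=2a₀=98 at k=5, so the next step gives (m, d) = (49, 4) again — its k=1 value — and the period has length 5.

[49; 24, 1, 1, 24, 98]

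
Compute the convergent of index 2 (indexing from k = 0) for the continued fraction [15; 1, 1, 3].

31/2

Using pₖ = aₖpₖ₋₁ + pₖ₋₂, qₖ = aₖqₖ₋₁ + qₖ₋₂ (with p₋₁=1, p₋₂=0, q₋₁=0, q₋₂=1):
  k=0: a=15, p=15, q=1
  k=1: a=1, p=16, q=1
  k=2: a=1, p=31, q=2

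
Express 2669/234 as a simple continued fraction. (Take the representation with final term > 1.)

2669 = 11·234 + 95
234 = 2·95 + 44
95 = 2·44 + 7
44 = 6·7 + 2
7 = 3·2 + 1
2 = 2·1 + 0  (stop)
So 2669/234 = [11; 2, 2, 6, 3, 2].

[11; 2, 2, 6, 3, 2]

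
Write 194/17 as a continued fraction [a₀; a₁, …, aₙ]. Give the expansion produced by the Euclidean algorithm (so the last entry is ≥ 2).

194 = 11*17 + 7
17 = 2*7 + 3
7 = 2*3 + 1
3 = 3*1 + 0  (stop)
So 194/17 = [11; 2, 2, 3].

[11; 2, 2, 3]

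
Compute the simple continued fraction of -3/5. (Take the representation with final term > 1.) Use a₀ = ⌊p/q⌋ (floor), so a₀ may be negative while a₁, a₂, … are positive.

[-1; 2, 2]

-3 = -1*5 + 2
5 = 2*2 + 1
2 = 2*1 + 0  (stop)
So -3/5 = [-1; 2, 2].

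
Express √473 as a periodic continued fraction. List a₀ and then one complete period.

a₀ = ⌊√473⌋ = 21.
With m₀=0, d₀=1 and mₖ₊₁ = dₖaₖ − mₖ, dₖ₊₁ = (n − mₖ₊₁²)/dₖ, aₖ₊₁ = ⌊(a₀+mₖ₊₁)/dₖ₊₁⌋:
  k=1: m=21, d=32, a=1
  k=2: m=11, d=11, a=2
  k=3: m=11, d=32, a=1
  k=4: m=21, d=1, a=42
d=1 and a=2a₀=42 at k=4, so the next step gives (m, d) = (21, 32) again — its k=1 value — and the period has length 4.

[21; 1, 2, 1, 42]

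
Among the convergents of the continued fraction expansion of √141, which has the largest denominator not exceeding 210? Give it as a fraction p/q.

√141 = [11; 1, 6, 1, 22, …] (period length 4).
Convergents:
  p_0/q_0 = 11/1
  p_1/q_1 = 12/1
  p_2/q_2 = 83/7
  p_3/q_3 = 95/8
  p_4/q_4 = 2173/183
  p_5/q_5 = 2268/191
  p_6/q_6 = 15781/1329
q_5 = 191 ≤ 210 < 1329 = q_6, so the answer is 2268/191.

2268/191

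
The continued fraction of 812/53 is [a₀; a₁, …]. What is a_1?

812 = 15·53 + 17   →  a_0 = 15
53 = 3·17 + 2   →  a_1 = 3

3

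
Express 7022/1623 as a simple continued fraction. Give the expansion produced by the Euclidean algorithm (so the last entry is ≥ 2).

7022 = 4*1623 + 530
1623 = 3*530 + 33
530 = 16*33 + 2
33 = 16*2 + 1
2 = 2*1 + 0  (stop)
So 7022/1623 = [4; 3, 16, 16, 2].

[4; 3, 16, 16, 2]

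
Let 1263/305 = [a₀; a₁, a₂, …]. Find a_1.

7

1263 = 4·305 + 43   →  a_0 = 4
305 = 7·43 + 4   →  a_1 = 7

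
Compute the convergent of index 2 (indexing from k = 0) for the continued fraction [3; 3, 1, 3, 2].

13/4

Using pₖ = aₖpₖ₋₁ + pₖ₋₂, qₖ = aₖqₖ₋₁ + qₖ₋₂ (with p₋₁=1, p₋₂=0, q₋₁=0, q₋₂=1):
  k=0: a=3, p=3, q=1
  k=1: a=3, p=10, q=3
  k=2: a=1, p=13, q=4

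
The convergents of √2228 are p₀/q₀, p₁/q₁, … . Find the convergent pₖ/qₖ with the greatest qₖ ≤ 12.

√2228 = [47; 4, 1, 22, 1, 4, 94, …] (period length 6).
Convergents:
  p_0/q_0 = 47/1
  p_1/q_1 = 189/4
  p_2/q_2 = 236/5
  p_3/q_3 = 5381/114
q_2 = 5 ≤ 12 < 114 = q_3, so the answer is 236/5.

236/5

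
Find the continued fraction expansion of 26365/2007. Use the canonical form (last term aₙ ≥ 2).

[13; 7, 3, 12, 1, 2, 2]

26365 = 13·2007 + 274
2007 = 7·274 + 89
274 = 3·89 + 7
89 = 12·7 + 5
7 = 1·5 + 2
5 = 2·2 + 1
2 = 2·1 + 0  (stop)
So 26365/2007 = [13; 7, 3, 12, 1, 2, 2].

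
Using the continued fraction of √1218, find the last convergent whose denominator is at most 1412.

24395/699

√1218 = [34; 1, 8, 1, 68, …] (period length 4).
Convergents:
  p_0/q_0 = 34/1
  p_1/q_1 = 35/1
  p_2/q_2 = 314/9
  p_3/q_3 = 349/10
  p_4/q_4 = 24046/689
  p_5/q_5 = 24395/699
  p_6/q_6 = 219206/6281
q_5 = 699 ≤ 1412 < 6281 = q_6, so the answer is 24395/699.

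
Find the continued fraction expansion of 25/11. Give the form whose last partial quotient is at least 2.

25 = 2·11 + 3
11 = 3·3 + 2
3 = 1·2 + 1
2 = 2·1 + 0  (stop)
So 25/11 = [2; 3, 1, 2].

[2; 3, 1, 2]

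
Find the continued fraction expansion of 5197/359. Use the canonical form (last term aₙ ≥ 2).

[14; 2, 10, 17]

5197 = 14*359 + 171
359 = 2*171 + 17
171 = 10*17 + 1
17 = 17*1 + 0  (stop)
So 5197/359 = [14; 2, 10, 17].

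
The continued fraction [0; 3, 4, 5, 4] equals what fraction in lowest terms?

88/285

Using pₖ = aₖpₖ₋₁ + pₖ₋₂ and qₖ = aₖqₖ₋₁ + qₖ₋₂:
  k=0: a=0, p=0, q=1
  k=1: a=3, p=1, q=3
  k=2: a=4, p=4, q=13
  k=3: a=5, p=21, q=68
  k=4: a=4, p=88, q=285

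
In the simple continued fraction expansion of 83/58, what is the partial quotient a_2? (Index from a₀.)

3

83 = 1·58 + 25   →  a_0 = 1
58 = 2·25 + 8   →  a_1 = 2
25 = 3·8 + 1   →  a_2 = 3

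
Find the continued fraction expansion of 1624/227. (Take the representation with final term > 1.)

[7; 6, 2, 17]

1624 = 7*227 + 35
227 = 6*35 + 17
35 = 2*17 + 1
17 = 17*1 + 0  (stop)
So 1624/227 = [7; 6, 2, 17].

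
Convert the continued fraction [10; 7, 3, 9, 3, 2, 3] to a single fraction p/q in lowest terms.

Fold from the inside: start with 3/1.
  2 + 1/3 = 7/3
  3 + 3/7 = 24/7
  9 + 7/24 = 223/24
  3 + 24/223 = 693/223
  7 + 223/693 = 5074/693
  10 + 693/5074 = 51433/5074

51433/5074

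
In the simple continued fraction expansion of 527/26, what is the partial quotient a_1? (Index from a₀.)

527 = 20·26 + 7   →  a_0 = 20
26 = 3·7 + 5   →  a_1 = 3

3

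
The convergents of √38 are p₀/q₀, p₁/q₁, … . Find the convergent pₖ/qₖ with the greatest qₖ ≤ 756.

2737/444

√38 = [6; 6, 12, …] (period length 2).
Convergents:
  p_0/q_0 = 6/1
  p_1/q_1 = 37/6
  p_2/q_2 = 450/73
  p_3/q_3 = 2737/444
  p_4/q_4 = 33294/5401
q_3 = 444 ≤ 756 < 5401 = q_4, so the answer is 2737/444.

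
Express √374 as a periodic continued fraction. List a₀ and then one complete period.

[19; 2, 1, 18, 1, 2, 38]

a₀ = ⌊√374⌋ = 19.
With m₀=0, d₀=1 and mₖ₊₁ = dₖaₖ − mₖ, dₖ₊₁ = (n − mₖ₊₁²)/dₖ, aₖ₊₁ = ⌊(a₀+mₖ₊₁)/dₖ₊₁⌋:
  k=1: m=19, d=13, a=2
  k=2: m=7, d=25, a=1
  k=3: m=18, d=2, a=18
  k=4: m=18, d=25, a=1
  k=5: m=7, d=13, a=2
  k=6: m=19, d=1, a=38
d=1 and a=2a₀=38 at k=6, so the next step gives (m, d) = (19, 13) again — its k=1 value — and the period has length 6.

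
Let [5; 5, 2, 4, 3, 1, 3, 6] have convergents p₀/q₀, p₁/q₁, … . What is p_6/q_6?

Using pₖ = aₖpₖ₋₁ + pₖ₋₂, qₖ = aₖqₖ₋₁ + qₖ₋₂ (with p₋₁=1, p₋₂=0, q₋₁=0, q₋₂=1):
  k=0: a=5, p=5, q=1
  k=1: a=5, p=26, q=5
  k=2: a=2, p=57, q=11
  k=3: a=4, p=254, q=49
  k=4: a=3, p=819, q=158
  k=5: a=1, p=1073, q=207
  k=6: a=3, p=4038, q=779

4038/779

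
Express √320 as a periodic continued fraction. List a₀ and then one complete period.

[17; 1, 7, 1, 34]

a₀ = ⌊√320⌋ = 17.
With m₀=0, d₀=1 and mₖ₊₁ = dₖaₖ − mₖ, dₖ₊₁ = (n − mₖ₊₁²)/dₖ, aₖ₊₁ = ⌊(a₀+mₖ₊₁)/dₖ₊₁⌋:
  k=1: m=17, d=31, a=1
  k=2: m=14, d=4, a=7
  k=3: m=14, d=31, a=1
  k=4: m=17, d=1, a=34
d=1 and a=2a₀=34 at k=4, so the next step gives (m, d) = (17, 31) again — its k=1 value — and the period has length 4.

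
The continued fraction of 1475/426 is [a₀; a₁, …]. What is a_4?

2

1475 = 3·426 + 197   →  a_0 = 3
426 = 2·197 + 32   →  a_1 = 2
197 = 6·32 + 5   →  a_2 = 6
32 = 6·5 + 2   →  a_3 = 6
5 = 2·2 + 1   →  a_4 = 2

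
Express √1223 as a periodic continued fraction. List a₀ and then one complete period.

[34; 1, 33, 1, 68]

a₀ = ⌊√1223⌋ = 34.
With m₀=0, d₀=1 and mₖ₊₁ = dₖaₖ − mₖ, dₖ₊₁ = (n − mₖ₊₁²)/dₖ, aₖ₊₁ = ⌊(a₀+mₖ₊₁)/dₖ₊₁⌋:
  k=1: m=34, d=67, a=1
  k=2: m=33, d=2, a=33
  k=3: m=33, d=67, a=1
  k=4: m=34, d=1, a=68
d=1 and a=2a₀=68 at k=4, so the next step gives (m, d) = (34, 67) again — its k=1 value — and the period has length 4.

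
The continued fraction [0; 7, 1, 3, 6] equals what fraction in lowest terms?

25/194

Using pₖ = aₖpₖ₋₁ + pₖ₋₂ and qₖ = aₖqₖ₋₁ + qₖ₋₂:
  k=0: a=0, p=0, q=1
  k=1: a=7, p=1, q=7
  k=2: a=1, p=1, q=8
  k=3: a=3, p=4, q=31
  k=4: a=6, p=25, q=194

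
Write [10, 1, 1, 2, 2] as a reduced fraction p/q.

127/12

Using pₖ = aₖpₖ₋₁ + pₖ₋₂ and qₖ = aₖqₖ₋₁ + qₖ₋₂:
  k=0: a=10, p=10, q=1
  k=1: a=1, p=11, q=1
  k=2: a=1, p=21, q=2
  k=3: a=2, p=53, q=5
  k=4: a=2, p=127, q=12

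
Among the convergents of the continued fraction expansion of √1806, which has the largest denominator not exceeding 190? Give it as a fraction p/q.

√1806 = [42; 2, 84, …] (period length 2).
Convergents:
  p_0/q_0 = 42/1
  p_1/q_1 = 85/2
  p_2/q_2 = 7182/169
  p_3/q_3 = 14449/340
q_2 = 169 ≤ 190 < 340 = q_3, so the answer is 7182/169.

7182/169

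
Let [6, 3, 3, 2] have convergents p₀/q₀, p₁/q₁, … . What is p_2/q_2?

63/10

Using pₖ = aₖpₖ₋₁ + pₖ₋₂, qₖ = aₖqₖ₋₁ + qₖ₋₂ (with p₋₁=1, p₋₂=0, q₋₁=0, q₋₂=1):
  k=0: a=6, p=6, q=1
  k=1: a=3, p=19, q=3
  k=2: a=3, p=63, q=10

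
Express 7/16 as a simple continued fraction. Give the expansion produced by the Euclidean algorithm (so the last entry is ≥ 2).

[0; 2, 3, 2]

7 = 0×16 + 7
16 = 2×7 + 2
7 = 3×2 + 1
2 = 2×1 + 0  (stop)
So 7/16 = [0; 2, 3, 2].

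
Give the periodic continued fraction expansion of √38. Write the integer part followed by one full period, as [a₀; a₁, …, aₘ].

a₀ = ⌊√38⌋ = 6.
With m₀=0, d₀=1 and mₖ₊₁ = dₖaₖ − mₖ, dₖ₊₁ = (n − mₖ₊₁²)/dₖ, aₖ₊₁ = ⌊(a₀+mₖ₊₁)/dₖ₊₁⌋:
  k=1: m=6, d=2, a=6
  k=2: m=6, d=1, a=12
d=1 and a=2a₀=12 at k=2, so the next step gives (m, d) = (6, 2) again — its k=1 value — and the period has length 2.

[6; 6, 12]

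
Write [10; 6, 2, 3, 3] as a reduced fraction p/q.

1503/148

Using pₖ = aₖpₖ₋₁ + pₖ₋₂ and qₖ = aₖqₖ₋₁ + qₖ₋₂:
  k=0: a=10, p=10, q=1
  k=1: a=6, p=61, q=6
  k=2: a=2, p=132, q=13
  k=3: a=3, p=457, q=45
  k=4: a=3, p=1503, q=148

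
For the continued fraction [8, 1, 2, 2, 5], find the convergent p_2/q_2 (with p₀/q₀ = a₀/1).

Using pₖ = aₖpₖ₋₁ + pₖ₋₂, qₖ = aₖqₖ₋₁ + qₖ₋₂ (with p₋₁=1, p₋₂=0, q₋₁=0, q₋₂=1):
  k=0: a=8, p=8, q=1
  k=1: a=1, p=9, q=1
  k=2: a=2, p=26, q=3

26/3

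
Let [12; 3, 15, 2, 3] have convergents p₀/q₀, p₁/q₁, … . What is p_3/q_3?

Using pₖ = aₖpₖ₋₁ + pₖ₋₂, qₖ = aₖqₖ₋₁ + qₖ₋₂ (with p₋₁=1, p₋₂=0, q₋₁=0, q₋₂=1):
  k=0: a=12, p=12, q=1
  k=1: a=3, p=37, q=3
  k=2: a=15, p=567, q=46
  k=3: a=2, p=1171, q=95

1171/95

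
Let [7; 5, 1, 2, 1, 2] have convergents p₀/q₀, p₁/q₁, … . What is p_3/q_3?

122/17

Using pₖ = aₖpₖ₋₁ + pₖ₋₂, qₖ = aₖqₖ₋₁ + qₖ₋₂ (with p₋₁=1, p₋₂=0, q₋₁=0, q₋₂=1):
  k=0: a=7, p=7, q=1
  k=1: a=5, p=36, q=5
  k=2: a=1, p=43, q=6
  k=3: a=2, p=122, q=17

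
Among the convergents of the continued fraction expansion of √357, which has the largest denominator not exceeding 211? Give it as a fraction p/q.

3401/180

√357 = [18; 1, 8, 2, 8, 1, 36, …] (period length 6).
Convergents:
  p_0/q_0 = 18/1
  p_1/q_1 = 19/1
  p_2/q_2 = 170/9
  p_3/q_3 = 359/19
  p_4/q_4 = 3042/161
  p_5/q_5 = 3401/180
  p_6/q_6 = 125478/6641
q_5 = 180 ≤ 211 < 6641 = q_6, so the answer is 3401/180.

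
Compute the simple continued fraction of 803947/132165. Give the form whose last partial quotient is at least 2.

803947 = 6*132165 + 10957
132165 = 12*10957 + 681
10957 = 16*681 + 61
681 = 11*61 + 10
61 = 6*10 + 1
10 = 10*1 + 0  (stop)
So 803947/132165 = [6; 12, 16, 11, 6, 10].

[6; 12, 16, 11, 6, 10]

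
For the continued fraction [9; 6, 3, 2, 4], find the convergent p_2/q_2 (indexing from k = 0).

174/19

Using pₖ = aₖpₖ₋₁ + pₖ₋₂, qₖ = aₖqₖ₋₁ + qₖ₋₂ (with p₋₁=1, p₋₂=0, q₋₁=0, q₋₂=1):
  k=0: a=9, p=9, q=1
  k=1: a=6, p=55, q=6
  k=2: a=3, p=174, q=19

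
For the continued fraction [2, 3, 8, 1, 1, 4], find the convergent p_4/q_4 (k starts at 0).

123/53

Using pₖ = aₖpₖ₋₁ + pₖ₋₂, qₖ = aₖqₖ₋₁ + qₖ₋₂ (with p₋₁=1, p₋₂=0, q₋₁=0, q₋₂=1):
  k=0: a=2, p=2, q=1
  k=1: a=3, p=7, q=3
  k=2: a=8, p=58, q=25
  k=3: a=1, p=65, q=28
  k=4: a=1, p=123, q=53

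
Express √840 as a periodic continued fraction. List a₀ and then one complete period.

a₀ = ⌊√840⌋ = 28.
With m₀=0, d₀=1 and mₖ₊₁ = dₖaₖ − mₖ, dₖ₊₁ = (n − mₖ₊₁²)/dₖ, aₖ₊₁ = ⌊(a₀+mₖ₊₁)/dₖ₊₁⌋:
  k=1: m=28, d=56, a=1
  k=2: m=28, d=1, a=56
d=1 and a=2a₀=56 at k=2, so the next step gives (m, d) = (28, 56) again — its k=1 value — and the period has length 2.

[28; 1, 56]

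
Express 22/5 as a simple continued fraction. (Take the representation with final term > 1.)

22 = 4*5 + 2
5 = 2*2 + 1
2 = 2*1 + 0  (stop)
So 22/5 = [4; 2, 2].

[4; 2, 2]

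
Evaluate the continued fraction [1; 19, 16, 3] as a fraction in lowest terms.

983/934

Using pₖ = aₖpₖ₋₁ + pₖ₋₂ and qₖ = aₖqₖ₋₁ + qₖ₋₂:
  k=0: a=1, p=1, q=1
  k=1: a=19, p=20, q=19
  k=2: a=16, p=321, q=305
  k=3: a=3, p=983, q=934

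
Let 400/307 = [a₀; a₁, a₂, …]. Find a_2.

400 = 1·307 + 93   →  a_0 = 1
307 = 3·93 + 28   →  a_1 = 3
93 = 3·28 + 9   →  a_2 = 3

3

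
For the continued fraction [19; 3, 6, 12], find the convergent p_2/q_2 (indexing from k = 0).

Using pₖ = aₖpₖ₋₁ + pₖ₋₂, qₖ = aₖqₖ₋₁ + qₖ₋₂ (with p₋₁=1, p₋₂=0, q₋₁=0, q₋₂=1):
  k=0: a=19, p=19, q=1
  k=1: a=3, p=58, q=3
  k=2: a=6, p=367, q=19

367/19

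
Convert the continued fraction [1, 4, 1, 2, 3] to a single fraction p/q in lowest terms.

Fold from the inside: start with 3/1.
  2 + 1/3 = 7/3
  1 + 3/7 = 10/7
  4 + 7/10 = 47/10
  1 + 10/47 = 57/47

57/47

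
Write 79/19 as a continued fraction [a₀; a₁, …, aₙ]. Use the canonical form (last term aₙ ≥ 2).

79 = 4*19 + 3
19 = 6*3 + 1
3 = 3*1 + 0  (stop)
So 79/19 = [4; 6, 3].

[4; 6, 3]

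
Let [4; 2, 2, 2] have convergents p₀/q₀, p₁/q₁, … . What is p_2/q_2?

22/5

Using pₖ = aₖpₖ₋₁ + pₖ₋₂, qₖ = aₖqₖ₋₁ + qₖ₋₂ (with p₋₁=1, p₋₂=0, q₋₁=0, q₋₂=1):
  k=0: a=4, p=4, q=1
  k=1: a=2, p=9, q=2
  k=2: a=2, p=22, q=5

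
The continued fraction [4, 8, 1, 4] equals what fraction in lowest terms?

Using pₖ = aₖpₖ₋₁ + pₖ₋₂ and qₖ = aₖqₖ₋₁ + qₖ₋₂:
  k=0: a=4, p=4, q=1
  k=1: a=8, p=33, q=8
  k=2: a=1, p=37, q=9
  k=3: a=4, p=181, q=44

181/44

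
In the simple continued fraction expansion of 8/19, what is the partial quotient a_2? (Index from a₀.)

8 = 0·19 + 8   →  a_0 = 0
19 = 2·8 + 3   →  a_1 = 2
8 = 2·3 + 2   →  a_2 = 2

2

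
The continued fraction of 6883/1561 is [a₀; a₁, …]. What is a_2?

2

6883 = 4·1561 + 639   →  a_0 = 4
1561 = 2·639 + 283   →  a_1 = 2
639 = 2·283 + 73   →  a_2 = 2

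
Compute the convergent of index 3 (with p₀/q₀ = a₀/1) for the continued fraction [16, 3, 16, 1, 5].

849/52

Using pₖ = aₖpₖ₋₁ + pₖ₋₂, qₖ = aₖqₖ₋₁ + qₖ₋₂ (with p₋₁=1, p₋₂=0, q₋₁=0, q₋₂=1):
  k=0: a=16, p=16, q=1
  k=1: a=3, p=49, q=3
  k=2: a=16, p=800, q=49
  k=3: a=1, p=849, q=52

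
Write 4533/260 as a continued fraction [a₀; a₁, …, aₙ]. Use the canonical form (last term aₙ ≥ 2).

4533 = 17·260 + 113
260 = 2·113 + 34
113 = 3·34 + 11
34 = 3·11 + 1
11 = 11·1 + 0  (stop)
So 4533/260 = [17; 2, 3, 3, 11].

[17; 2, 3, 3, 11]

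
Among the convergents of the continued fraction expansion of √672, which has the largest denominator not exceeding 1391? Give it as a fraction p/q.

17498/675

√672 = [25; 1, 11, 1, 50, …] (period length 4).
Convergents:
  p_0/q_0 = 25/1
  p_1/q_1 = 26/1
  p_2/q_2 = 311/12
  p_3/q_3 = 337/13
  p_4/q_4 = 17161/662
  p_5/q_5 = 17498/675
  p_6/q_6 = 209639/8087
q_5 = 675 ≤ 1391 < 8087 = q_6, so the answer is 17498/675.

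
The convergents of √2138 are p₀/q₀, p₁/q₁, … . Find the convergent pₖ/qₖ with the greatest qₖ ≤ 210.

5040/109

√2138 = [46; 4, 5, 5, 4, 92, …] (period length 5).
Convergents:
  p_0/q_0 = 46/1
  p_1/q_1 = 185/4
  p_2/q_2 = 971/21
  p_3/q_3 = 5040/109
  p_4/q_4 = 21131/457
q_3 = 109 ≤ 210 < 457 = q_4, so the answer is 5040/109.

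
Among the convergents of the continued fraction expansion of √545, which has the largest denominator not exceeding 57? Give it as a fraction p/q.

√545 = [23; 2, 1, 8, 1, 2, 46, …] (period length 6).
Convergents:
  p_0/q_0 = 23/1
  p_1/q_1 = 47/2
  p_2/q_2 = 70/3
  p_3/q_3 = 607/26
  p_4/q_4 = 677/29
  p_5/q_5 = 1961/84
q_4 = 29 ≤ 57 < 84 = q_5, so the answer is 677/29.

677/29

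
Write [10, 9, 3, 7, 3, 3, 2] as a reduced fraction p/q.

Using pₖ = aₖpₖ₋₁ + pₖ₋₂ and qₖ = aₖqₖ₋₁ + qₖ₋₂:
  k=0: a=10, p=10, q=1
  k=1: a=9, p=91, q=9
  k=2: a=3, p=283, q=28
  k=3: a=7, p=2072, q=205
  k=4: a=3, p=6499, q=643
  k=5: a=3, p=21569, q=2134
  k=6: a=2, p=49637, q=4911

49637/4911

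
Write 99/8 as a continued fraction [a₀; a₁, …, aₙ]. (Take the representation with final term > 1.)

[12; 2, 1, 2]

99 = 12×8 + 3
8 = 2×3 + 2
3 = 1×2 + 1
2 = 2×1 + 0  (stop)
So 99/8 = [12; 2, 1, 2].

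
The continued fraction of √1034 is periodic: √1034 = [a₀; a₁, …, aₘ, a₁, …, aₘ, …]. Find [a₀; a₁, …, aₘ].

a₀ = ⌊√1034⌋ = 32.
With m₀=0, d₀=1 and mₖ₊₁ = dₖaₖ − mₖ, dₖ₊₁ = (n − mₖ₊₁²)/dₖ, aₖ₊₁ = ⌊(a₀+mₖ₊₁)/dₖ₊₁⌋:
  k=1: m=32, d=10, a=6
  k=2: m=28, d=25, a=2
  k=3: m=22, d=22, a=2
  k=4: m=22, d=25, a=2
  k=5: m=28, d=10, a=6
  k=6: m=32, d=1, a=64
d=1 and a=2a₀=64 at k=6, so the next step gives (m, d) = (32, 10) again — its k=1 value — and the period has length 6.

[32; 6, 2, 2, 2, 6, 64]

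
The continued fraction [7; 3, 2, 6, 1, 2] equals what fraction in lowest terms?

1086/149

Using pₖ = aₖpₖ₋₁ + pₖ₋₂ and qₖ = aₖqₖ₋₁ + qₖ₋₂:
  k=0: a=7, p=7, q=1
  k=1: a=3, p=22, q=3
  k=2: a=2, p=51, q=7
  k=3: a=6, p=328, q=45
  k=4: a=1, p=379, q=52
  k=5: a=2, p=1086, q=149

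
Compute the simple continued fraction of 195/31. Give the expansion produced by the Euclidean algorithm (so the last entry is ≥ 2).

195 = 6×31 + 9
31 = 3×9 + 4
9 = 2×4 + 1
4 = 4×1 + 0  (stop)
So 195/31 = [6; 3, 2, 4].

[6; 3, 2, 4]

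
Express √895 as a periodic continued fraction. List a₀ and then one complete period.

[29; 1, 10, 1, 58]

a₀ = ⌊√895⌋ = 29.
With m₀=0, d₀=1 and mₖ₊₁ = dₖaₖ − mₖ, dₖ₊₁ = (n − mₖ₊₁²)/dₖ, aₖ₊₁ = ⌊(a₀+mₖ₊₁)/dₖ₊₁⌋:
  k=1: m=29, d=54, a=1
  k=2: m=25, d=5, a=10
  k=3: m=25, d=54, a=1
  k=4: m=29, d=1, a=58
d=1 and a=2a₀=58 at k=4, so the next step gives (m, d) = (29, 54) again — its k=1 value — and the period has length 4.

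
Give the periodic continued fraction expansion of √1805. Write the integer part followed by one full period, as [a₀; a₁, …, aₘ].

[42; 2, 16, 2, 84]

a₀ = ⌊√1805⌋ = 42.
With m₀=0, d₀=1 and mₖ₊₁ = dₖaₖ − mₖ, dₖ₊₁ = (n − mₖ₊₁²)/dₖ, aₖ₊₁ = ⌊(a₀+mₖ₊₁)/dₖ₊₁⌋:
  k=1: m=42, d=41, a=2
  k=2: m=40, d=5, a=16
  k=3: m=40, d=41, a=2
  k=4: m=42, d=1, a=84
d=1 and a=2a₀=84 at k=4, so the next step gives (m, d) = (42, 41) again — its k=1 value — and the period has length 4.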